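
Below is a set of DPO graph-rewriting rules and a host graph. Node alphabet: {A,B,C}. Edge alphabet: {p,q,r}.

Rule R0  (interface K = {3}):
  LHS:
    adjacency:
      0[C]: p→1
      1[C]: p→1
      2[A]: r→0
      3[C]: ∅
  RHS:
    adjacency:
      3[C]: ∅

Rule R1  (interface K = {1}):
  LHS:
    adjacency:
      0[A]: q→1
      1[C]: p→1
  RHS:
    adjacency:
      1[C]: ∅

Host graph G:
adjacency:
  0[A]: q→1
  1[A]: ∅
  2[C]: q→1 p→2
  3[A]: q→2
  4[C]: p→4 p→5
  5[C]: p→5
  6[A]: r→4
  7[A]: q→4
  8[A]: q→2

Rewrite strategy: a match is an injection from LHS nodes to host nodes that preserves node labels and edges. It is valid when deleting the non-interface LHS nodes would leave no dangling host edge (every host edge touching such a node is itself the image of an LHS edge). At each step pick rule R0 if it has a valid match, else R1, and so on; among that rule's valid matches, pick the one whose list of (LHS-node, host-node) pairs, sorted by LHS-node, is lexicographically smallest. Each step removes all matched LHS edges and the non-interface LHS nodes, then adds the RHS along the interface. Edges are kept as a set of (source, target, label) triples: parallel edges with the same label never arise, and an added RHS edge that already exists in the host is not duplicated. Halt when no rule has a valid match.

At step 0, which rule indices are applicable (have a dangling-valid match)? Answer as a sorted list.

Answer: [R1]

Steps:
R0: no valid match — 1 raw match, all fail dangling condition
R1: 3 valid matches — {0↦3, 1↦2}, {0↦7, 1↦4}, {0↦8, 1↦2}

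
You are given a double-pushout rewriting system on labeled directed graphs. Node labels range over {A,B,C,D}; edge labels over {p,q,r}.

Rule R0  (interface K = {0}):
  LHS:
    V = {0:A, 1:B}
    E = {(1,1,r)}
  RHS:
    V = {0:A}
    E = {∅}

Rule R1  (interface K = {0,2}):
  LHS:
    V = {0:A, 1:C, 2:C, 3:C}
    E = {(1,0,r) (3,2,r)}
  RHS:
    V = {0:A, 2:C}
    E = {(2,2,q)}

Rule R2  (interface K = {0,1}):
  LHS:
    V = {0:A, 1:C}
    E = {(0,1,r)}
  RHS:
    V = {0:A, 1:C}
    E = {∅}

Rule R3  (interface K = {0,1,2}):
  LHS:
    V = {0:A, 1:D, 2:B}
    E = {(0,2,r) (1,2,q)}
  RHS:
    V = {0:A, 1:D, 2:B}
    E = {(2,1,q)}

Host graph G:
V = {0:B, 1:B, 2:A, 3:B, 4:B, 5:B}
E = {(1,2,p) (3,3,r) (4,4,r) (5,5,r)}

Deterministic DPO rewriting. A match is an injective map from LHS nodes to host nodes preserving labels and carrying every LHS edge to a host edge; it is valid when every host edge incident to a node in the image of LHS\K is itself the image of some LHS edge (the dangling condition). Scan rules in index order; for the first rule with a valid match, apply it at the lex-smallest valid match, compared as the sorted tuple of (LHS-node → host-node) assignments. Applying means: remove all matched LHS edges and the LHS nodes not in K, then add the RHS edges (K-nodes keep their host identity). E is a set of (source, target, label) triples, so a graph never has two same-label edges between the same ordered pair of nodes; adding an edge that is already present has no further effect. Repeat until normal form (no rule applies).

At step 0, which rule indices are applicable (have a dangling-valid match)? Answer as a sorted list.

R0: 3 valid matches — {0↦2, 1↦3}, {0↦2, 1↦4}, {0↦2, 1↦5}
R1: no valid match — LHS pattern not found
R2: no valid match — LHS pattern not found
R3: no valid match — LHS pattern not found

Answer: [R0]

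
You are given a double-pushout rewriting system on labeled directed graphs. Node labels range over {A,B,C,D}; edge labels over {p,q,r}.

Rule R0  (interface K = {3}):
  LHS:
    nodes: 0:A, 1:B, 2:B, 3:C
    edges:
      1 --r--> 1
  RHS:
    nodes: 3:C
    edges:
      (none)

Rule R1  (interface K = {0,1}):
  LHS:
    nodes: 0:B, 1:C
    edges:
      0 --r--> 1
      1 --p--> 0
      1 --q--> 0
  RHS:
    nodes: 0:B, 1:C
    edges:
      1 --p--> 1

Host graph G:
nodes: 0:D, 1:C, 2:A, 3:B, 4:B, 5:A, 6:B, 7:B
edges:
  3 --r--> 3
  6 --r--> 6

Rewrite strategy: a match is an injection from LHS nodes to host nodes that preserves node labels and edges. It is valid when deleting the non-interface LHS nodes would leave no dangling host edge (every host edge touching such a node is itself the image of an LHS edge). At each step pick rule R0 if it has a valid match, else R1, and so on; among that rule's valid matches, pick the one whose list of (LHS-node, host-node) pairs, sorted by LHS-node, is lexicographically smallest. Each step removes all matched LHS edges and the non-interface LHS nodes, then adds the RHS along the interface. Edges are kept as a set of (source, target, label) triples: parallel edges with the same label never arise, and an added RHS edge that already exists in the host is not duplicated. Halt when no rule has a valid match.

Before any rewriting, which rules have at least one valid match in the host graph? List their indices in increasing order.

R0: 8 valid matches — {0↦2, 1↦3, 2↦4, 3↦1}, {0↦2, 1↦3, 2↦7, 3↦1}, {0↦2, 1↦6, 2↦4, 3↦1} (+5 more)
R1: no valid match — LHS pattern not found

Answer: [R0]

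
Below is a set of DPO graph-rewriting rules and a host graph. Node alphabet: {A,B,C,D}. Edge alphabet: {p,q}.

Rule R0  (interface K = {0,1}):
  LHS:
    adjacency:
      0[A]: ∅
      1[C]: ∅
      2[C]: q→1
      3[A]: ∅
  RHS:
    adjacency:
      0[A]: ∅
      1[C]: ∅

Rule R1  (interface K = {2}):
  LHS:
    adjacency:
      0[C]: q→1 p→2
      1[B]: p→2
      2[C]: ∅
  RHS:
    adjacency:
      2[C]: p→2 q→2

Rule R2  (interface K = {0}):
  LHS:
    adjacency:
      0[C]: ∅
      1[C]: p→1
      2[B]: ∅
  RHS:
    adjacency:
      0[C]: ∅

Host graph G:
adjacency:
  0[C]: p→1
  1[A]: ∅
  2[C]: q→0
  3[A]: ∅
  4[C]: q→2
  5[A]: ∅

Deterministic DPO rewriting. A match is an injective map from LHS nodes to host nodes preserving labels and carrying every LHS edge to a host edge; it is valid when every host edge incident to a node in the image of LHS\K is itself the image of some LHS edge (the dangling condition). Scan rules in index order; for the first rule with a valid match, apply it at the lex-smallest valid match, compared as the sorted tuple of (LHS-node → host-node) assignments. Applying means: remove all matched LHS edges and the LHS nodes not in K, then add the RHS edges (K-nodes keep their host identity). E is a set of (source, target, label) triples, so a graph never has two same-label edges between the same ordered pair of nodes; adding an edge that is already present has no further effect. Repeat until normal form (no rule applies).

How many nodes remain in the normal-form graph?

Answer: 2

Derivation:
[0] host  ⇒  6 nodes, 3 edges  {0-p->1 2-q->0 4-q->2}
[1] R0 @ {0↦1, 1↦2, 2↦4, 3↦3}  ⇒  4 nodes, 2 edges  {0-p->1 2-q->0}
[2] R0 @ {0↦1, 1↦0, 2↦2, 3↦5}  ⇒  2 nodes, 1 edges  {0-p->1}
halt: no rule applies after step 2
NF nodes: {0:C, 1:A}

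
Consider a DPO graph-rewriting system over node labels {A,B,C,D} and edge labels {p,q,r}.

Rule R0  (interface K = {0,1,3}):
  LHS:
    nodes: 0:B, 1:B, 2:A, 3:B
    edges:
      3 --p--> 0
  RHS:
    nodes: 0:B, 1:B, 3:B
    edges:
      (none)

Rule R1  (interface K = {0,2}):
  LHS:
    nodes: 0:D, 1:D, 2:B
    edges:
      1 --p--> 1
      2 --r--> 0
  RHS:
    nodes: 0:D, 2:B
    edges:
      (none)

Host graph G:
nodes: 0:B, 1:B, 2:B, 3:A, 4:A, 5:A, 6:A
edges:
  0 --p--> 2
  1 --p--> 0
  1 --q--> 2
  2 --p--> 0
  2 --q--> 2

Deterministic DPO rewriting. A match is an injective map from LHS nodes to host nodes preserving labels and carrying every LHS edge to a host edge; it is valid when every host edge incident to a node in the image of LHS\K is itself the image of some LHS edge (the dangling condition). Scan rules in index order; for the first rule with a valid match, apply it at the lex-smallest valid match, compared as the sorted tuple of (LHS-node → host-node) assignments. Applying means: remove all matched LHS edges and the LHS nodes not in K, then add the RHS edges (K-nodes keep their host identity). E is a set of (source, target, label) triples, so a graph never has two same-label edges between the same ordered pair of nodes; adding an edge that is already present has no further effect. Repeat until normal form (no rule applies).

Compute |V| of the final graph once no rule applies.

initial: |V|=7 |E|=5  E = 0-p->2 1-p->0 1-q->2 2-p->0 2-q->2
step 1: apply R0 at {0↦0, 1↦1, 2↦3, 3↦2}  → |V|=6 |E|=4  E = 0-p->2 1-p->0 1-q->2 2-q->2
step 2: apply R0 at {0↦0, 1↦2, 2↦4, 3↦1}  → |V|=5 |E|=3  E = 0-p->2 1-q->2 2-q->2
step 3: apply R0 at {0↦2, 1↦1, 2↦5, 3↦0}  → |V|=4 |E|=2  E = 1-q->2 2-q->2
halt: no rule applies after step 3
NF nodes: {0:B, 1:B, 2:B, 6:A}

Answer: 4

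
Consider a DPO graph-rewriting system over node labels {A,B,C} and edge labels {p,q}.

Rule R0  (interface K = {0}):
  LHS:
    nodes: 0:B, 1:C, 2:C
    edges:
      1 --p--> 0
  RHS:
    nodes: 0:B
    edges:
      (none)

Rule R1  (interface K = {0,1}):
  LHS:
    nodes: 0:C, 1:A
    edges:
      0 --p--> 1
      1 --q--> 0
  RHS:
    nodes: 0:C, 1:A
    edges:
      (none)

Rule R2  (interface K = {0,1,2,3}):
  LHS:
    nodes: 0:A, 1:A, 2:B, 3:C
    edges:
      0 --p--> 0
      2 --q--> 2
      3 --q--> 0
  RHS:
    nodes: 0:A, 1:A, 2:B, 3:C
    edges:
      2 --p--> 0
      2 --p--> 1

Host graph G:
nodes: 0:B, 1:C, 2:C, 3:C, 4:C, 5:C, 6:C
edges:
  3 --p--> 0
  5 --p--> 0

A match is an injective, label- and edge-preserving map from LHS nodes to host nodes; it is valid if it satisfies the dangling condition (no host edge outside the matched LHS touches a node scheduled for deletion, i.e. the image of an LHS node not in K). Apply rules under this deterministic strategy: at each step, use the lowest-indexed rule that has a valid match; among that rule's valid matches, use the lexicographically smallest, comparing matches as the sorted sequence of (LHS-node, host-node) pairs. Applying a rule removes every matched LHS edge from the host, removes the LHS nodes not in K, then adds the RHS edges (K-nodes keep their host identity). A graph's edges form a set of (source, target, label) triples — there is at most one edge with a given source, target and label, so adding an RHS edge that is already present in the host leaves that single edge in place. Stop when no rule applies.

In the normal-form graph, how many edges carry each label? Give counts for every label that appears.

start.  V:7 E:2  edges: 3-p->0 5-p->0
1. fire R0 via {0↦0, 1↦3, 2↦1}  →  V:5 E:1  edges: 5-p->0
2. fire R0 via {0↦0, 1↦5, 2↦2}  →  V:3 E:0  edges: ∅
normal form: no rule applies after step 2
NF edges: []

Answer: (no edges)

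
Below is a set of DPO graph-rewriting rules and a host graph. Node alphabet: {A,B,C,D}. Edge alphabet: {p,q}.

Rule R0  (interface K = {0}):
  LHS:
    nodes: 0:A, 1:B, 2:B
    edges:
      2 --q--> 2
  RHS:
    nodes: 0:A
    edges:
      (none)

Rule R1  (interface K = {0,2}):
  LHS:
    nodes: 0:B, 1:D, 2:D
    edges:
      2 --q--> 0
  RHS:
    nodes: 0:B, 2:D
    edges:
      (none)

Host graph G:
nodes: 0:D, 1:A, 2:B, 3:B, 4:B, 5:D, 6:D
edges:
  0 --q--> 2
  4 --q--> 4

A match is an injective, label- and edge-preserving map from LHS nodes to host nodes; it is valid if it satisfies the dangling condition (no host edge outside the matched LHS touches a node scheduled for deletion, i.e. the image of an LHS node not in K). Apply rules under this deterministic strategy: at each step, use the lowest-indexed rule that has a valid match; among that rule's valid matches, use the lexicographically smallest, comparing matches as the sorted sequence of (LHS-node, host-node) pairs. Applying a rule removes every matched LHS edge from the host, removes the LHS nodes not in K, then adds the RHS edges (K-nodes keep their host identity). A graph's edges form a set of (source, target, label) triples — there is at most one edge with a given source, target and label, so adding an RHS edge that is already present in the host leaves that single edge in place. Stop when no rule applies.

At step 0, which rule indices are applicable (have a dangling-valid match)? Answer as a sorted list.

R0: 1 valid match — {0↦1, 1↦3, 2↦4}
R1: 2 valid matches — {0↦2, 1↦5, 2↦0}, {0↦2, 1↦6, 2↦0}

Answer: [R0,R1]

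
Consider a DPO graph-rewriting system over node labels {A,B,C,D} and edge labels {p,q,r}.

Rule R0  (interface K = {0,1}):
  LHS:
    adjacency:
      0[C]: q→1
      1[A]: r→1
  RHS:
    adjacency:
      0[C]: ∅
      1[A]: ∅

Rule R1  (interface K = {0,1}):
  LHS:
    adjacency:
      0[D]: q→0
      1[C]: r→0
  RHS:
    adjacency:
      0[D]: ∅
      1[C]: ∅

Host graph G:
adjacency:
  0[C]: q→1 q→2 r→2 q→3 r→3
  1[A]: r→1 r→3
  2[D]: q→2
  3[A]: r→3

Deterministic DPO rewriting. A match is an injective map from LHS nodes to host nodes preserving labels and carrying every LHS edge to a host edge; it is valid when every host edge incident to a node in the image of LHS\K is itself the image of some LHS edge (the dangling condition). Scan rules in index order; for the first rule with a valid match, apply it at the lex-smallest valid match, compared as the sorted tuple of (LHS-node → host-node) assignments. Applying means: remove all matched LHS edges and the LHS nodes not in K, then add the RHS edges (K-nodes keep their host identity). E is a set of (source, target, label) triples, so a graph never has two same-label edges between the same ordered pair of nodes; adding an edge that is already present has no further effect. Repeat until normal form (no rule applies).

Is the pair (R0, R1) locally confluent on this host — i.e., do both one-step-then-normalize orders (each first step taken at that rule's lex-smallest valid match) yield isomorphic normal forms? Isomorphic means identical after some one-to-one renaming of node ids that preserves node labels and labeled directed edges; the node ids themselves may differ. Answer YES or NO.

branch R0-first: apply at {0↦0, 1↦1} → |E|=7, then 2 more step(s) → NF |V|=4 |E|=3 V={0:C, 1:A, 2:D, 3:A} E=0-q->2 0-r->3 1-r->3
branch R1-first: apply at {0↦2, 1↦0} → |E|=7, then 2 more step(s) → NF |V|=4 |E|=3 V={0:C, 1:A, 2:D, 3:A} E=0-q->2 0-r->3 1-r->3
graphs isomorphic (equal up to label-preserving node renaming)

Answer: YES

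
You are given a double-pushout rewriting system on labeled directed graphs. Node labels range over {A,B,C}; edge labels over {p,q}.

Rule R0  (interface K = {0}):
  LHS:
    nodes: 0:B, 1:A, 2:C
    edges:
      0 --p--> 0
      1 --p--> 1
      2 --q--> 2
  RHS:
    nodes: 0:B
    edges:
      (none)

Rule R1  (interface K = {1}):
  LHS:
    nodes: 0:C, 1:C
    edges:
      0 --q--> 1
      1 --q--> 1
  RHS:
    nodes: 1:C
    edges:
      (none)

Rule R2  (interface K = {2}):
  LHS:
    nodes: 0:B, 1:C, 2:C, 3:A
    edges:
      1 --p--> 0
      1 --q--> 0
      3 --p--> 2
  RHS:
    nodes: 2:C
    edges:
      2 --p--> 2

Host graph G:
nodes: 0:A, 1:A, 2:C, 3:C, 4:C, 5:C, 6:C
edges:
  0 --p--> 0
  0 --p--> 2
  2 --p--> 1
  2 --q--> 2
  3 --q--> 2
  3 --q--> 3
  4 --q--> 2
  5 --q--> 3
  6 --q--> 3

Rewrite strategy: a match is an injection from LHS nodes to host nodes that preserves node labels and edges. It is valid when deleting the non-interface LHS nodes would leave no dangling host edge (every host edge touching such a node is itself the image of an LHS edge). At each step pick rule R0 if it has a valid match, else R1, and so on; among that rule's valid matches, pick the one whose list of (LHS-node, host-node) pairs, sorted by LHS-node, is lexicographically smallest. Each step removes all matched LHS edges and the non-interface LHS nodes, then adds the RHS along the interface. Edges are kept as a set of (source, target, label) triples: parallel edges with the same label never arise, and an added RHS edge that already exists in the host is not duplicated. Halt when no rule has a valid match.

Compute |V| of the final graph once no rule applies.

initial: |V|=7 |E|=9  E = 0-p->0 0-p->2 2-p->1 2-q->2 3-q->2 3-q->3 4-q->2 5-q->3 6-q->3
step 1: apply R1 at {0↦4, 1↦2}  → |V|=6 |E|=7  E = 0-p->0 0-p->2 2-p->1 3-q->2 3-q->3 5-q->3 6-q->3
step 2: apply R1 at {0↦5, 1↦3}  → |V|=5 |E|=5  E = 0-p->0 0-p->2 2-p->1 3-q->2 6-q->3
normal form: no rule applies after step 2
NF nodes: {0:A, 1:A, 2:C, 3:C, 6:C}

Answer: 5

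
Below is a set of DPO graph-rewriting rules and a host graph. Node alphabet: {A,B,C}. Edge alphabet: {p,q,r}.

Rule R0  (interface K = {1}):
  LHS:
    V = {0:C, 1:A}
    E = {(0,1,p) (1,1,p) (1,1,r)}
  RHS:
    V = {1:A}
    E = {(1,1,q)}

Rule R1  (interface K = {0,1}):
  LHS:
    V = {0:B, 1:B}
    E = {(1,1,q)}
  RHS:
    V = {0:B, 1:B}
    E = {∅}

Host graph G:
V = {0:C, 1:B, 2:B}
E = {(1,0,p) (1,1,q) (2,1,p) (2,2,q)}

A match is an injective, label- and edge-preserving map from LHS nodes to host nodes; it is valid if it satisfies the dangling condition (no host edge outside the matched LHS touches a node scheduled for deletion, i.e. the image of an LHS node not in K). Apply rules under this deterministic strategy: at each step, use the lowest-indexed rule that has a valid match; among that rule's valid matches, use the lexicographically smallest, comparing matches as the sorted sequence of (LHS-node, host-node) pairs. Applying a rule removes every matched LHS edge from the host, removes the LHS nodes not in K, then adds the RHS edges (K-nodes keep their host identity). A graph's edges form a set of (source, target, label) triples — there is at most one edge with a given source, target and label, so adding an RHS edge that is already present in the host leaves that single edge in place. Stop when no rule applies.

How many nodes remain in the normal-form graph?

initial: |V|=3 |E|=4  E = 1-p->0 1-q->1 2-p->1 2-q->2
step 1: apply R1 at {0↦1, 1↦2}  → |V|=3 |E|=3  E = 1-p->0 1-q->1 2-p->1
step 2: apply R1 at {0↦2, 1↦1}  → |V|=3 |E|=2  E = 1-p->0 2-p->1
final graph: no rule applies after step 2
NF nodes: {0:C, 1:B, 2:B}

Answer: 3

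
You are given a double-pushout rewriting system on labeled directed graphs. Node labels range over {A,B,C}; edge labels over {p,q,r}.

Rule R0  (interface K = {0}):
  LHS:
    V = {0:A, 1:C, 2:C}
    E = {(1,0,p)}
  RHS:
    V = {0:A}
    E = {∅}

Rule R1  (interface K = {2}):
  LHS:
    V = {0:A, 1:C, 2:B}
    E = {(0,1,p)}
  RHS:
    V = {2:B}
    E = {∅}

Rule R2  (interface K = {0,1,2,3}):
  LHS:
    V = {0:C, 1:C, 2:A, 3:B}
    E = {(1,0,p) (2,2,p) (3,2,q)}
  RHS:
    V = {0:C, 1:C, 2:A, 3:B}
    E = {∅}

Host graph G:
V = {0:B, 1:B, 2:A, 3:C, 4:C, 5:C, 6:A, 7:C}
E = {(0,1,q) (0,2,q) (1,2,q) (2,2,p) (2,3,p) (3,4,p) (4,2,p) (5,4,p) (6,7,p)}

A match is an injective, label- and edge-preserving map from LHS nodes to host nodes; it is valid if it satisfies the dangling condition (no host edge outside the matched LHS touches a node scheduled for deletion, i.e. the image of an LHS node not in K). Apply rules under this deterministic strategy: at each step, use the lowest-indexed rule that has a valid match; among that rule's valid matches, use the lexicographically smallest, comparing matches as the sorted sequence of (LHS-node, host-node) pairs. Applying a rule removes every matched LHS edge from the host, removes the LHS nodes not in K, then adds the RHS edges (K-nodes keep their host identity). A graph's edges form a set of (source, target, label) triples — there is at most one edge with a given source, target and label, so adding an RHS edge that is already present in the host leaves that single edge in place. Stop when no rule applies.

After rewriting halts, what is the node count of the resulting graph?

initial: |V|=8 |E|=9  E = 0-q->1 0-q->2 1-q->2 2-p->2 2-p->3 3-p->4 4-p->2 5-p->4 6-p->7
step 1: apply R1 at {0↦6, 1↦7, 2↦0}  → |V|=6 |E|=8  E = 0-q->1 0-q->2 1-q->2 2-p->2 2-p->3 3-p->4 4-p->2 5-p->4
step 2: apply R2 at {0↦4, 1↦3, 2↦2, 3↦0}  → |V|=6 |E|=5  E = 0-q->1 1-q->2 2-p->3 4-p->2 5-p->4
halt: no rule applies after step 2
NF nodes: {0:B, 1:B, 2:A, 3:C, 4:C, 5:C}

Answer: 6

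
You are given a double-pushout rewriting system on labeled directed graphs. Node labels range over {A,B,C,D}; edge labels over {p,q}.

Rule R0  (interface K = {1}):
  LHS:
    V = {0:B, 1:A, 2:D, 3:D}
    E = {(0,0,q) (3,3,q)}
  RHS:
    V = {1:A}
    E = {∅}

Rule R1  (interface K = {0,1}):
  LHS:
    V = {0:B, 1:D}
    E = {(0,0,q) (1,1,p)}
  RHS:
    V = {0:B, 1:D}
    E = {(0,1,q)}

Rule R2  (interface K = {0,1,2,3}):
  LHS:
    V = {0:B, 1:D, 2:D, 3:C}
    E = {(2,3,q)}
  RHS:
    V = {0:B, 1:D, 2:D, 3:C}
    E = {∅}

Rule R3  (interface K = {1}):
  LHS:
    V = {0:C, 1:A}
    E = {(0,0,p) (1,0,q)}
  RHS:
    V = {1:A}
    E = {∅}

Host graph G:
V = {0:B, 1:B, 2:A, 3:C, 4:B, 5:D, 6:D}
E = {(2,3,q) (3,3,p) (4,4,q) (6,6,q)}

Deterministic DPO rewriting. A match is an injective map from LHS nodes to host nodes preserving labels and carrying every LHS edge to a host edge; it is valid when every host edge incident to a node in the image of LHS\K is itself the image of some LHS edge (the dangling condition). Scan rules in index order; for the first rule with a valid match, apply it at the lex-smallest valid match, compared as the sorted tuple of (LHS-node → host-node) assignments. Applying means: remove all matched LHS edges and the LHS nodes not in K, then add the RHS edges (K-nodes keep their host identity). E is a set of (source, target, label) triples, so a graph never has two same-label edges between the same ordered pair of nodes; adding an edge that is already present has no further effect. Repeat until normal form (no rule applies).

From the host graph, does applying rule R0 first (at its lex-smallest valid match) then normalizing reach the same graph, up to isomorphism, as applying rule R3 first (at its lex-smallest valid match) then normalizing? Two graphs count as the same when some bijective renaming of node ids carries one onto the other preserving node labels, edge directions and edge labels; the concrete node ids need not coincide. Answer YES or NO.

Answer: YES

Steps:
branch R0-first: apply at {0↦4, 1↦2, 2↦5, 3↦6} → |E|=2, then 1 more step(s) → NF |V|=3 |E|=0 V={0:B, 1:B, 2:A} E=∅
branch R3-first: apply at {0↦3, 1↦2} → |E|=2, then 1 more step(s) → NF |V|=3 |E|=0 V={0:B, 1:B, 2:A} E=∅
graphs isomorphic (equal up to label-preserving node renaming)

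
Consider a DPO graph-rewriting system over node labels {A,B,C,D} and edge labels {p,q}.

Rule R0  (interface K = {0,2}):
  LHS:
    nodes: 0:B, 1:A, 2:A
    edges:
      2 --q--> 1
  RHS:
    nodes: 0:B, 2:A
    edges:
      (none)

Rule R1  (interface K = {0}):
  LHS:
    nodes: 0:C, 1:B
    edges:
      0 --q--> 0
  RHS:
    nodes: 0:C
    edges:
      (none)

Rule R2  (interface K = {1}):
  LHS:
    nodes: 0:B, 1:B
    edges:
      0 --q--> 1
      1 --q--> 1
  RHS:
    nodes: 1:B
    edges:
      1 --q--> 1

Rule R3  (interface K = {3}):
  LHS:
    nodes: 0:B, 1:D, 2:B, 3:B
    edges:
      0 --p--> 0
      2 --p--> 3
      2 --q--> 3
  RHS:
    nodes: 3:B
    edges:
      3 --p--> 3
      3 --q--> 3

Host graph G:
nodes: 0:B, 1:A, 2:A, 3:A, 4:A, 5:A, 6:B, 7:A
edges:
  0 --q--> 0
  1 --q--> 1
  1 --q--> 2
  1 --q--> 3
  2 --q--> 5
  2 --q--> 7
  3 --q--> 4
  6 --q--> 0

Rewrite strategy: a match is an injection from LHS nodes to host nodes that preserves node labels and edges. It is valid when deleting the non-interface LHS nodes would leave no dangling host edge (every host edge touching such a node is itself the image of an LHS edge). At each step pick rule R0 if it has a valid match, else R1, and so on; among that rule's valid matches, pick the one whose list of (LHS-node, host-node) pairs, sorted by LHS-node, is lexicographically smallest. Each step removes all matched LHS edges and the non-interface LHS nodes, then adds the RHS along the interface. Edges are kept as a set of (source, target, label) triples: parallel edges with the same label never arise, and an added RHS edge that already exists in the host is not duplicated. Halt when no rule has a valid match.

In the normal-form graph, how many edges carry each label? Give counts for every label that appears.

Answer: q:2

Rewrite trace:
initial: |V|=8 |E|=8  E = 0-q->0 1-q->1 1-q->2 1-q->3 2-q->5 2-q->7 3-q->4 6-q->0
step 1: apply R0 at {0↦0, 1↦4, 2↦3}  → |V|=7 |E|=7  E = 0-q->0 1-q->1 1-q->2 1-q->3 2-q->5 2-q->7 6-q->0
step 2: apply R0 at {0↦0, 1↦3, 2↦1}  → |V|=6 |E|=6  E = 0-q->0 1-q->1 1-q->2 2-q->5 2-q->7 6-q->0
step 3: apply R0 at {0↦0, 1↦5, 2↦2}  → |V|=5 |E|=5  E = 0-q->0 1-q->1 1-q->2 2-q->7 6-q->0
step 4: apply R0 at {0↦0, 1↦7, 2↦2}  → |V|=4 |E|=4  E = 0-q->0 1-q->1 1-q->2 6-q->0
step 5: apply R0 at {0↦0, 1↦2, 2↦1}  → |V|=3 |E|=3  E = 0-q->0 1-q->1 6-q->0
step 6: apply R2 at {0↦6, 1↦0}  → |V|=2 |E|=2  E = 0-q->0 1-q->1
halt: no rule applies after step 6
NF edges: [(0, 0, 'q'), (1, 1, 'q')]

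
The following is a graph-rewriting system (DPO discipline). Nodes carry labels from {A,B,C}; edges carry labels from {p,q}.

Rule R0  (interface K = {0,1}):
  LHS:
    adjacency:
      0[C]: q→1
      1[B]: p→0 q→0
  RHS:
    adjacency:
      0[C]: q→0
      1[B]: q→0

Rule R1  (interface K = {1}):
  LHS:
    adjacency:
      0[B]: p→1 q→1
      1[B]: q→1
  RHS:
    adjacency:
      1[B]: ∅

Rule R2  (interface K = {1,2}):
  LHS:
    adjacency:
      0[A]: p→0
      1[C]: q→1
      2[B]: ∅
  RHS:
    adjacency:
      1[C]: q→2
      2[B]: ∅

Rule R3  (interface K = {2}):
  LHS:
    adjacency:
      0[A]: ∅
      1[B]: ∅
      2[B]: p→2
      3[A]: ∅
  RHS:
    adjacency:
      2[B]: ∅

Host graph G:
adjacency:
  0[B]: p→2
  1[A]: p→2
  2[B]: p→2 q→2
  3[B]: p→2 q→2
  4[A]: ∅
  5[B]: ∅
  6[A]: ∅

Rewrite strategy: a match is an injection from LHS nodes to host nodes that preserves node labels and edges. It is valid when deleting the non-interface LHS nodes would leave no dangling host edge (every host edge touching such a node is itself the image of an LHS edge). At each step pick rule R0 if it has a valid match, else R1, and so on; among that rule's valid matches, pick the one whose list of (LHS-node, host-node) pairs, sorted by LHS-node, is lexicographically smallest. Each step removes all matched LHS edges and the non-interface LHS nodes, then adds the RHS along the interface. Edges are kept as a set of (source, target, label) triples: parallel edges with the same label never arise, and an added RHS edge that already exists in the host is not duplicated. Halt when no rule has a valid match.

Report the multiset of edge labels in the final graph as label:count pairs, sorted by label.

[0] host  ⇒  7 nodes, 6 edges  {0-p->2 1-p->2 2-p->2 2-q->2 3-p->2 3-q->2}
[1] R1 @ {0↦3, 1↦2}  ⇒  6 nodes, 3 edges  {0-p->2 1-p->2 2-p->2}
[2] R3 @ {0↦4, 1↦5, 2↦2, 3↦6}  ⇒  3 nodes, 2 edges  {0-p->2 1-p->2}
normal form: no rule applies after step 2
NF edges: [(0, 2, 'p'), (1, 2, 'p')]

Answer: p:2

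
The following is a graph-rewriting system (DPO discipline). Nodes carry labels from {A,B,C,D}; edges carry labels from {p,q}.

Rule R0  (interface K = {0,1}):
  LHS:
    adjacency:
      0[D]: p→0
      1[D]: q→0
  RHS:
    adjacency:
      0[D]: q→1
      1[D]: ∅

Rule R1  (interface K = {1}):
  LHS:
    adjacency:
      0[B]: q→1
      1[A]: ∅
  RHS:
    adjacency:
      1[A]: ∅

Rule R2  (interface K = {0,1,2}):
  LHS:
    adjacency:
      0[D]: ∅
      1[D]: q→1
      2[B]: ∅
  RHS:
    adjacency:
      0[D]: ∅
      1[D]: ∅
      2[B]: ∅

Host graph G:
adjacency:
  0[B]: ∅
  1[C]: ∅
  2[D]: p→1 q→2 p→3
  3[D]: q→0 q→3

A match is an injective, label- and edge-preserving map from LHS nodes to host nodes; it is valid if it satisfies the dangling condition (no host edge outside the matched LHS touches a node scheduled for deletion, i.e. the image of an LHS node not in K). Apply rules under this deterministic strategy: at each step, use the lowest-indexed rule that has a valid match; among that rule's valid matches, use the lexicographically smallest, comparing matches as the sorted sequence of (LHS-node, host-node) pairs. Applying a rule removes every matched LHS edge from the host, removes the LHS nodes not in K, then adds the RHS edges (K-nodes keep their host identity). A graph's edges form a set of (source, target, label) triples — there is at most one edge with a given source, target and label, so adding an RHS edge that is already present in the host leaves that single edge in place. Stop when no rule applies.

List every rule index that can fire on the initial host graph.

R0: no valid match — LHS pattern not found
R1: no valid match — LHS pattern not found
R2: 2 valid matches — {0↦2, 1↦3, 2↦0}, {0↦3, 1↦2, 2↦0}

Answer: [R2]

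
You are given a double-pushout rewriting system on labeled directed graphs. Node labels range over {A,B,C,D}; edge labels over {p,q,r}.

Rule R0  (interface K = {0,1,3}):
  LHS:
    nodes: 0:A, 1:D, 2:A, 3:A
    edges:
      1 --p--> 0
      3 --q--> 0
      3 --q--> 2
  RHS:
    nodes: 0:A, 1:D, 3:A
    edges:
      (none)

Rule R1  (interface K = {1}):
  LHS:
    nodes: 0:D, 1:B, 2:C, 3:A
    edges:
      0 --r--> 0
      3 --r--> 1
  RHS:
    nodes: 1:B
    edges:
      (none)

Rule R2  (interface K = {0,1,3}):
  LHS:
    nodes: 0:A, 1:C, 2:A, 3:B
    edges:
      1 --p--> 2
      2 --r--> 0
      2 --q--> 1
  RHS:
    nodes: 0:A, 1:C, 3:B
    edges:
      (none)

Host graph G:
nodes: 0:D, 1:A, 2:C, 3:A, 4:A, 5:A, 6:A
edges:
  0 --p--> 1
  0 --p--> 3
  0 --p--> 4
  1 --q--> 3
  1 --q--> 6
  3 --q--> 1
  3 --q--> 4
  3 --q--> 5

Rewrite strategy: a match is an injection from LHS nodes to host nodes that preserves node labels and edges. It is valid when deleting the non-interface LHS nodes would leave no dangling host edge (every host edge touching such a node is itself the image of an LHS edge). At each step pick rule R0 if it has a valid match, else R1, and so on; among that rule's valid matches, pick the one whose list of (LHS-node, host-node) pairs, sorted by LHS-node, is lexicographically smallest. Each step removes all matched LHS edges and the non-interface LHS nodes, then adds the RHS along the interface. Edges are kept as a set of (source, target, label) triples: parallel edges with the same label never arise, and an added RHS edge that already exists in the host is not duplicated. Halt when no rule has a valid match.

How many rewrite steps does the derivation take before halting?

Answer: 2

Steps:
start.  V:7 E:8  edges: 0-p->1 0-p->3 0-p->4 1-q->3 1-q->6 3-q->1 3-q->4 3-q->5
1. fire R0 via {0↦1, 1↦0, 2↦5, 3↦3}  →  V:6 E:5  edges: 0-p->3 0-p->4 1-q->3 1-q->6 3-q->4
2. fire R0 via {0↦3, 1↦0, 2↦6, 3↦1}  →  V:5 E:2  edges: 0-p->4 3-q->4
halt: no rule applies after step 2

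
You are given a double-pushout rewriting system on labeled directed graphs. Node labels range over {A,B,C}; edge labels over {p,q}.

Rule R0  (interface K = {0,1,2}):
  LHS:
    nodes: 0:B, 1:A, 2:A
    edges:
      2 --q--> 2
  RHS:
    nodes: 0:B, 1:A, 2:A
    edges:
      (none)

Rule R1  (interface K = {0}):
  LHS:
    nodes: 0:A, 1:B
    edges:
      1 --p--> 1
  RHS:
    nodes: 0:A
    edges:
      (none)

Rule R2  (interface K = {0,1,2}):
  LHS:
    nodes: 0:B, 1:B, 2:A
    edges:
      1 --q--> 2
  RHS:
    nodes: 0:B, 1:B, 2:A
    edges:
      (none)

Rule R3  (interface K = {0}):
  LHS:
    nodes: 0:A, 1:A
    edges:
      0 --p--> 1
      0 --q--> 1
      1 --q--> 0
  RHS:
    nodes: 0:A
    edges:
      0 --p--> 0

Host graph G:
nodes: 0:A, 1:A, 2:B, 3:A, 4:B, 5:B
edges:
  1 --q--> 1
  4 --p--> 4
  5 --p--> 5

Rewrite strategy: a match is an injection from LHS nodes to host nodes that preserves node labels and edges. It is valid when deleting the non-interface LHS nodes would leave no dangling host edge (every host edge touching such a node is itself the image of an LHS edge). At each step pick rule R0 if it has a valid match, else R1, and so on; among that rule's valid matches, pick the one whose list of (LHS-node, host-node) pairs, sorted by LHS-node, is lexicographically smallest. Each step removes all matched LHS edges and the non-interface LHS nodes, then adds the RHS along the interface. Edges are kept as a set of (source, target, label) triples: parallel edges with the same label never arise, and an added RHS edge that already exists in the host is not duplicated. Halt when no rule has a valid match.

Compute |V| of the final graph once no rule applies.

Answer: 4

Steps:
initial: |V|=6 |E|=3  E = 1-q->1 4-p->4 5-p->5
step 1: apply R0 at {0↦2, 1↦0, 2↦1}  → |V|=6 |E|=2  E = 4-p->4 5-p->5
step 2: apply R1 at {0↦0, 1↦4}  → |V|=5 |E|=1  E = 5-p->5
step 3: apply R1 at {0↦0, 1↦5}  → |V|=4 |E|=0  E = ∅
halt: no rule applies after step 3
NF nodes: {0:A, 1:A, 2:B, 3:A}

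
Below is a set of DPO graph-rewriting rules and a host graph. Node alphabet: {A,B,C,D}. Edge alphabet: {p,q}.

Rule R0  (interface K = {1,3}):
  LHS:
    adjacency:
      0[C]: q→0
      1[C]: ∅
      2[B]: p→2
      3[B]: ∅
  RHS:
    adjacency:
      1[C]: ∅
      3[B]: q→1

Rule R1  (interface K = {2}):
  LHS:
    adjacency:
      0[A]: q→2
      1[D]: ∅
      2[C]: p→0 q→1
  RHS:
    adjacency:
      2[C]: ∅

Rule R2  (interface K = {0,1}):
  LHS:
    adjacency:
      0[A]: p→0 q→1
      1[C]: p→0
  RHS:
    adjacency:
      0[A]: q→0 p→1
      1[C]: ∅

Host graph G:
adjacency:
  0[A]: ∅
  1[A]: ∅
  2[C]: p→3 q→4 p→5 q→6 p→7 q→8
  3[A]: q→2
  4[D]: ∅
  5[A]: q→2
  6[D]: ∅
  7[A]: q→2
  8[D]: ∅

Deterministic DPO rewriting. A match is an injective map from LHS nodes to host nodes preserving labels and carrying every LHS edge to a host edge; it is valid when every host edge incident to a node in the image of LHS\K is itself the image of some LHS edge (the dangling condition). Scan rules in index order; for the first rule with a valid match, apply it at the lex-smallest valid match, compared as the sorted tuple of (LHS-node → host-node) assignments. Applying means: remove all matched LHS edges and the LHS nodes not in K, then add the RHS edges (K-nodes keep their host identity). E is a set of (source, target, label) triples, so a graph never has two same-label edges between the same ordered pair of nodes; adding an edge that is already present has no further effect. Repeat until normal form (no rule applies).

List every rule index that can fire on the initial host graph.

R0: no valid match — LHS pattern not found
R1: 9 valid matches — {0↦3, 1↦4, 2↦2}, {0↦3, 1↦6, 2↦2}, {0↦3, 1↦8, 2↦2} (+6 more)
R2: no valid match — LHS pattern not found

Answer: [R1]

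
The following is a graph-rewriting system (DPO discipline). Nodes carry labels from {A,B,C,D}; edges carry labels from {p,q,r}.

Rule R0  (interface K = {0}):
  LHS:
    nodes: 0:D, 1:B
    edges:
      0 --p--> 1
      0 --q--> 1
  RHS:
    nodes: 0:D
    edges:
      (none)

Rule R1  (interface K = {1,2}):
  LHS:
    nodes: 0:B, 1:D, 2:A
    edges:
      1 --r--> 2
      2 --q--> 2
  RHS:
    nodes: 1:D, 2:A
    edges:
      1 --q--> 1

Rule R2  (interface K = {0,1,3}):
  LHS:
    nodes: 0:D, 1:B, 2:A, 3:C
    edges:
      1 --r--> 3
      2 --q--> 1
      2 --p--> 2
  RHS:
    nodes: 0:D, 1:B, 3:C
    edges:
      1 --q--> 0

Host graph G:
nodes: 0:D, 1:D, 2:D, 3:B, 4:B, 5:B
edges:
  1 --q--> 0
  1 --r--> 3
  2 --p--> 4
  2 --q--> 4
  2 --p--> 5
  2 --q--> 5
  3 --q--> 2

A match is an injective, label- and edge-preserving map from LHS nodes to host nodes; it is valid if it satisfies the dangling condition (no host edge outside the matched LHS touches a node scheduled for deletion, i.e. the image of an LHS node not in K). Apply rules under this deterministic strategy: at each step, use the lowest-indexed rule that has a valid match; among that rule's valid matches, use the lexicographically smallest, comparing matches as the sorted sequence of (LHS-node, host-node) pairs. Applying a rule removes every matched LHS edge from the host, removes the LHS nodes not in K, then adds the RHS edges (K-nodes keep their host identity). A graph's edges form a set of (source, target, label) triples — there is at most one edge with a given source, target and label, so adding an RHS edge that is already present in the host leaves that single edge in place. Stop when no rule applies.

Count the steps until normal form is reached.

Answer: 2

Derivation:
start.  V:6 E:7  edges: 1-q->0 1-r->3 2-p->4 2-q->4 2-p->5 2-q->5 3-q->2
1. fire R0 via {0↦2, 1↦4}  →  V:5 E:5  edges: 1-q->0 1-r->3 2-p->5 2-q->5 3-q->2
2. fire R0 via {0↦2, 1↦5}  →  V:4 E:3  edges: 1-q->0 1-r->3 3-q->2
normal form: no rule applies after step 2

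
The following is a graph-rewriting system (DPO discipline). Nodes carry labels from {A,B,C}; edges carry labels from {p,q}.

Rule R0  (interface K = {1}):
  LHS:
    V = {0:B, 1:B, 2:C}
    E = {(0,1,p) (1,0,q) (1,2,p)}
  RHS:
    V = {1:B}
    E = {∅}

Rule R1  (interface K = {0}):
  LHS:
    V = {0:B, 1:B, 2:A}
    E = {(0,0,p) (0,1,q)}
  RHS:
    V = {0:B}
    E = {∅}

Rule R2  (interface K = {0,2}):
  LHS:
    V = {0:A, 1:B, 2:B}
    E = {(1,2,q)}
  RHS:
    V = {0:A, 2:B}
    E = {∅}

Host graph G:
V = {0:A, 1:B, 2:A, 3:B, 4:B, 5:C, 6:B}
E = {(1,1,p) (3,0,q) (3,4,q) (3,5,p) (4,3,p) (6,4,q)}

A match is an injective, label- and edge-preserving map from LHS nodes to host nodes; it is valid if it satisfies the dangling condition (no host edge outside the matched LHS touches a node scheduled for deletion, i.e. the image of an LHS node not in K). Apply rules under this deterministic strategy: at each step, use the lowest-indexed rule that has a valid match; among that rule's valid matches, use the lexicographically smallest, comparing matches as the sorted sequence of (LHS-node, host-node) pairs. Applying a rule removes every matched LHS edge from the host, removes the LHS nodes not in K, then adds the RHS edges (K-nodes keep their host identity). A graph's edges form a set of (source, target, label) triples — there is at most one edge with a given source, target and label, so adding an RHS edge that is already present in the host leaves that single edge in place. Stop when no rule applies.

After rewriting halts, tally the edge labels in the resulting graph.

initial: |V|=7 |E|=6  E = 1-p->1 3-q->0 3-q->4 3-p->5 4-p->3 6-q->4
step 1: apply R2 at {0↦0, 1↦6, 2↦4}  → |V|=6 |E|=5  E = 1-p->1 3-q->0 3-q->4 3-p->5 4-p->3
step 2: apply R0 at {0↦4, 1↦3, 2↦5}  → |V|=4 |E|=2  E = 1-p->1 3-q->0
halt: no rule applies after step 2
NF edges: [(1, 1, 'p'), (3, 0, 'q')]

Answer: p:1 q:1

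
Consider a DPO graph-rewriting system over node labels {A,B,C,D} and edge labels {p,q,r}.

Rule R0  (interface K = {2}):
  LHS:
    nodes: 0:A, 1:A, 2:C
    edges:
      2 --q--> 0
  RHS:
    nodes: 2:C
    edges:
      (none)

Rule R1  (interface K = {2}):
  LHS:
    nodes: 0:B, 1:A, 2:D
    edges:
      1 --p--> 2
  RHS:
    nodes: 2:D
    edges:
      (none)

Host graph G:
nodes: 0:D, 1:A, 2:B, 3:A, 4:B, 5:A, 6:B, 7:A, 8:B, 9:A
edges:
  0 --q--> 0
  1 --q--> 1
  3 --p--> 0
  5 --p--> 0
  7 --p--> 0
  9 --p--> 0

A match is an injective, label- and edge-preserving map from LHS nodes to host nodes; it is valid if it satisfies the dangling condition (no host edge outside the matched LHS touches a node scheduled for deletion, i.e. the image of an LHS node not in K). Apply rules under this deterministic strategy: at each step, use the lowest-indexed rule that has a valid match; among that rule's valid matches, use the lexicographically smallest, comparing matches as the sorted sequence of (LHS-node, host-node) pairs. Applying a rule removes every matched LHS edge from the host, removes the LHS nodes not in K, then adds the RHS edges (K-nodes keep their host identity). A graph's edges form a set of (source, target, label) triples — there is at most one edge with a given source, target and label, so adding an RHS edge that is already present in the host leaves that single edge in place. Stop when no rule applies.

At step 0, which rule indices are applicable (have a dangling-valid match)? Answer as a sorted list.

Answer: [R1]

Rewrite trace:
R0: no valid match — LHS pattern not found
R1: 16 valid matches — {0↦2, 1↦3, 2↦0}, {0↦2, 1↦5, 2↦0}, {0↦2, 1↦7, 2↦0} (+13 more)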